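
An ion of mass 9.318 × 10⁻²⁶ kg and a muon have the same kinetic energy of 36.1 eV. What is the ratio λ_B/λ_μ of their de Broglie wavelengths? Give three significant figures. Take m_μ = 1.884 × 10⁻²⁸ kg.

At fixed KE, p = √(2mKE) so λ = h/p ∝ 1/√m.
λ_B/λ_μ = √(m_μ/m_B) = √(1.884 × 10⁻²⁸/9.318 × 10⁻²⁶) = √(2.022 × 10⁻³) = 0.0450.

λ_B/λ_μ = 0.0450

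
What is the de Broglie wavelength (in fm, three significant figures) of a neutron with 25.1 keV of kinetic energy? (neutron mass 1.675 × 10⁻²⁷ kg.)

KE = 25.1 keV = 4.021 × 10⁻¹⁵ J.
p = √(2mKE) = √(2 × 1.675 × 10⁻²⁷ × 4.021 × 10⁻¹⁵) = 3.670 × 10⁻²¹ kg·m/s.
λ = h/p = 6.626 × 10⁻³⁴ / 3.670 × 10⁻²¹ = 1.81 × 10⁻¹³ m = 181 fm.

λ = 181 fm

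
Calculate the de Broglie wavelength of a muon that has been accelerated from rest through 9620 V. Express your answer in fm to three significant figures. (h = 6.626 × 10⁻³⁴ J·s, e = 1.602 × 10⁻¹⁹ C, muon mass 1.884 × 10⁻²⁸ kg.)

λ = 870 fm

KE = eV = 1.602 × 10⁻¹⁹ × 9620 = 1.541 × 10⁻¹⁵ J.
p = √(2mKE) = √(2 × 1.884 × 10⁻²⁸ × 1.541 × 10⁻¹⁵) = 7.620 × 10⁻²² kg·m/s.
λ = h/p = 6.626 × 10⁻³⁴ / 7.620 × 10⁻²² = 8.70 × 10⁻¹³ m = 870 fm.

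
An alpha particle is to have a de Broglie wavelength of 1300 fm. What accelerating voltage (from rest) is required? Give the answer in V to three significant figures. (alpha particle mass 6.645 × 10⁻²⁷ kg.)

p = h/λ = 6.626 × 10⁻³⁴ / 1.300 × 10⁻¹² = 5.097 × 10⁻²² kg·m/s.
KE = p²/(2m) = 1.955 × 10⁻¹⁷ J.
V = KE/2e = 1.955 × 10⁻¹⁷ / (2 × 1.602 × 10⁻¹⁹) = 61.0 V.

V = 61.0 V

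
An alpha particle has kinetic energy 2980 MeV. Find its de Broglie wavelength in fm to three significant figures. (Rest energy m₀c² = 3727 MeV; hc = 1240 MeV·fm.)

λ = 0.222 fm

Total energy E = KE + m₀c² = 2980 + 3727 = 6707 MeV.
(pc)² = E² − (m₀c²)² = (6707)² − (3727)² = 3.109 × 10⁷ MeV², so pc = 5576 MeV.
λ = hc/(pc) = 1240 MeV·fm / 5576 MeV = 0.222 fm.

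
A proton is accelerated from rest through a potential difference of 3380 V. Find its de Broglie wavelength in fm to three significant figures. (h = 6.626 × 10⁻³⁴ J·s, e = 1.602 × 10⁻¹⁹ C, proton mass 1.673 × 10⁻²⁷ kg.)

KE = eV = 1.602 × 10⁻¹⁹ × 3380 = 5.415 × 10⁻¹⁶ J.
p = √(2mKE) = √(2 × 1.673 × 10⁻²⁷ × 5.415 × 10⁻¹⁶) = 1.346 × 10⁻²¹ kg·m/s.
λ = h/p = 6.626 × 10⁻³⁴ / 1.346 × 10⁻²¹ = 4.92 × 10⁻¹³ m = 492 fm.

λ = 492 fm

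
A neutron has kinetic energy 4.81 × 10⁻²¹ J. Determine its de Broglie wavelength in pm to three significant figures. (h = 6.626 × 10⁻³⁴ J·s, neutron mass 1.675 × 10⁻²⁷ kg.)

λ = 165 pm

p = √(2mKE) = √(2 × 1.675 × 10⁻²⁷ × 4.810 × 10⁻²¹) = 4.014 × 10⁻²⁴ kg·m/s.
λ = h/p = 6.626 × 10⁻³⁴ / 4.014 × 10⁻²⁴ = 1.65 × 10⁻¹⁰ m = 165 pm.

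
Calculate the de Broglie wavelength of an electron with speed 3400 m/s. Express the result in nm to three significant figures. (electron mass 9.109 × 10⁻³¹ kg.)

p = mv = 9.109 × 10⁻³¹ × 3400 = 3.097 × 10⁻²⁷ kg·m/s.
λ = h/p = 6.626 × 10⁻³⁴ / 3.097 × 10⁻²⁷ = 2.14 × 10⁻⁷ m = 214 nm.

λ = 214 nm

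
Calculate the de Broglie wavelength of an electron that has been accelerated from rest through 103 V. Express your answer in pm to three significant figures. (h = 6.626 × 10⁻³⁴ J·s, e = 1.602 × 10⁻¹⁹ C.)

KE = eV = 1.602 × 10⁻¹⁹ × 103.0 = 1.650 × 10⁻¹⁷ J.
p = √(2mKE) = √(2 × 9.109 × 10⁻³¹ × 1.650 × 10⁻¹⁷) = 5.483 × 10⁻²⁴ kg·m/s.
λ = h/p = 6.626 × 10⁻³⁴ / 5.483 × 10⁻²⁴ = 1.21 × 10⁻¹⁰ m = 121 pm.

λ = 121 pm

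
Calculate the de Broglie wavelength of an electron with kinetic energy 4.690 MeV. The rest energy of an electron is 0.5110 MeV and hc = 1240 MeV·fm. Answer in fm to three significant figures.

Total energy E = KE + m₀c² = 4.690 + 0.5110 = 5.2010 MeV.
(pc)² = E² − (m₀c²)² = (5.2010)² − (0.5110)² = 26.79 MeV², so pc = 5.176 MeV.
λ = hc/(pc) = 1240 MeV·fm / 5.176 MeV = 240 fm.

λ = 240 fm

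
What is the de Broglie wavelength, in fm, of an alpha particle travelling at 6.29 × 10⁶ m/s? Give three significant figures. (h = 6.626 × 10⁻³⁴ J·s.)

p = mv = 6.645 × 10⁻²⁷ × 6.29 × 10⁶ = 4.180 × 10⁻²⁰ kg·m/s.
λ = h/p = 6.626 × 10⁻³⁴ / 4.180 × 10⁻²⁰ = 1.59 × 10⁻¹⁴ m = 15.9 fm.

λ = 15.9 fm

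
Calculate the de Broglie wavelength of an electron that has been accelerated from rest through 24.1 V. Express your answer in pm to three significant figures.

λ = 250 pm

KE = eV = 1.602 × 10⁻¹⁹ × 24.10 = 3.861 × 10⁻¹⁸ J.
p = √(2mKE) = √(2 × 9.109 × 10⁻³¹ × 3.861 × 10⁻¹⁸) = 2.652 × 10⁻²⁴ kg·m/s.
λ = h/p = 6.626 × 10⁻³⁴ / 2.652 × 10⁻²⁴ = 2.50 × 10⁻¹⁰ m = 250 pm.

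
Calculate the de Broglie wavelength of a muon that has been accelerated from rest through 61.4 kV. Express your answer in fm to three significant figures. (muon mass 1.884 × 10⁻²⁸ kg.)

λ = 344 fm

KE = eV = 1.602 × 10⁻¹⁹ × 6.140 × 10⁴ = 9.836 × 10⁻¹⁵ J.
p = √(2mKE) = √(2 × 1.884 × 10⁻²⁸ × 9.836 × 10⁻¹⁵) = 1.925 × 10⁻²¹ kg·m/s.
λ = h/p = 6.626 × 10⁻³⁴ / 1.925 × 10⁻²¹ = 3.44 × 10⁻¹³ m = 344 fm.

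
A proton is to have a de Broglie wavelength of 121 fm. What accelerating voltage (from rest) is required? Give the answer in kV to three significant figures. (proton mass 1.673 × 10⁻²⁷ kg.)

p = h/λ = 6.626 × 10⁻³⁴ / 1.210 × 10⁻¹³ = 5.476 × 10⁻²¹ kg·m/s.
KE = p²/(2m) = 8.962 × 10⁻¹⁵ J.
V = KE/e = 8.962 × 10⁻¹⁵ / (1.602 × 10⁻¹⁹) = 55.9 kV.

V = 55.9 kV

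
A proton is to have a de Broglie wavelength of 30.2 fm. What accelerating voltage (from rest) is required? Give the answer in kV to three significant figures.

V = 898 kV

p = h/λ = 6.626 × 10⁻³⁴ / 3.020 × 10⁻¹⁴ = 2.194 × 10⁻²⁰ kg·m/s.
KE = p²/(2m) = 1.439 × 10⁻¹³ J.
V = KE/e = 1.439 × 10⁻¹³ / (1.602 × 10⁻¹⁹) = 898 kV.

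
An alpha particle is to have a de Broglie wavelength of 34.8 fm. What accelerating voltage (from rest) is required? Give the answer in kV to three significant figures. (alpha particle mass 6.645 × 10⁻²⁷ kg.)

V = 85.1 kV

p = h/λ = 6.626 × 10⁻³⁴ / 3.480 × 10⁻¹⁴ = 1.904 × 10⁻²⁰ kg·m/s.
KE = p²/(2m) = 2.728 × 10⁻¹⁴ J.
V = KE/2e = 2.728 × 10⁻¹⁴ / (2 × 1.602 × 10⁻¹⁹) = 85.1 kV.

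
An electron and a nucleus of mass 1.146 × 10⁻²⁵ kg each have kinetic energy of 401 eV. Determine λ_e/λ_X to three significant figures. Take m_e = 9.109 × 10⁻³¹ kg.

λ_e/λ_X = 355

At fixed KE, p = √(2mKE) so λ = h/p ∝ 1/√m.
λ_e/λ_X = √(m_X/m_e) = √(1.146 × 10⁻²⁵/9.109 × 10⁻³¹) = √(1.258 × 10⁵) = 355.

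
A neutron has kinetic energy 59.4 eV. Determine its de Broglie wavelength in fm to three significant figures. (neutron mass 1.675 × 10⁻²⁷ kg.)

λ = 3710 fm

KE = 59.4 eV = 9.516 × 10⁻¹⁸ J.
p = √(2mKE) = √(2 × 1.675 × 10⁻²⁷ × 9.516 × 10⁻¹⁸) = 1.785 × 10⁻²² kg·m/s.
λ = h/p = 6.626 × 10⁻³⁴ / 1.785 × 10⁻²² = 3.71 × 10⁻¹² m = 3710 fm.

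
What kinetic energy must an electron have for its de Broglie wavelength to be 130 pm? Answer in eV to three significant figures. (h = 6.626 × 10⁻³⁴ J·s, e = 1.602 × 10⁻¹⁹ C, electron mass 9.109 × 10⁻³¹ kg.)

KE = 89.0 eV

p = h/λ = 6.626 × 10⁻³⁴ / 1.300 × 10⁻¹⁰ = 5.097 × 10⁻²⁴ kg·m/s.
KE = p²/(2m) = (5.097 × 10⁻²⁴)² / (2 × 9.109 × 10⁻³¹) = 1.426 × 10⁻¹⁷ J = 89.0 eV.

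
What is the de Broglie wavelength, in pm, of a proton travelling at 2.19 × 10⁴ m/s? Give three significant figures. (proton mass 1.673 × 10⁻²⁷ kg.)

p = mv = 1.673 × 10⁻²⁷ × 2.19 × 10⁴ = 3.664 × 10⁻²³ kg·m/s.
λ = h/p = 6.626 × 10⁻³⁴ / 3.664 × 10⁻²³ = 1.81 × 10⁻¹¹ m = 18.1 pm.

λ = 18.1 pm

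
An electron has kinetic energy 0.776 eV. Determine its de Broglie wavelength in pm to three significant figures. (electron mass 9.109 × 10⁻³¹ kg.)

KE = 0.776 eV = 1.243 × 10⁻¹⁹ J.
p = √(2mKE) = √(2 × 9.109 × 10⁻³¹ × 1.243 × 10⁻¹⁹) = 4.759 × 10⁻²⁵ kg·m/s.
λ = h/p = 6.626 × 10⁻³⁴ / 4.759 × 10⁻²⁵ = 1.39 × 10⁻⁹ m = 1390 pm.

λ = 1390 pm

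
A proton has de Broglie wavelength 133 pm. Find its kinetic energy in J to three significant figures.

p = h/λ = 6.626 × 10⁻³⁴ / 1.330 × 10⁻¹⁰ = 4.982 × 10⁻²⁴ kg·m/s.
KE = p²/(2m) = (4.982 × 10⁻²⁴)² / (2 × 1.673 × 10⁻²⁷) = 7.418 × 10⁻²¹ J = 7.42 × 10⁻²¹ J.

KE = 7.42 × 10⁻²¹ J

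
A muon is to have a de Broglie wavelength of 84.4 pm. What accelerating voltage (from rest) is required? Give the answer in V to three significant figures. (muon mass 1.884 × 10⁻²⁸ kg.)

V = 1.02 V

p = h/λ = 6.626 × 10⁻³⁴ / 8.440 × 10⁻¹¹ = 7.851 × 10⁻²⁴ kg·m/s.
KE = p²/(2m) = 1.636 × 10⁻¹⁹ J.
V = KE/e = 1.636 × 10⁻¹⁹ / (1.602 × 10⁻¹⁹) = 1.02 V.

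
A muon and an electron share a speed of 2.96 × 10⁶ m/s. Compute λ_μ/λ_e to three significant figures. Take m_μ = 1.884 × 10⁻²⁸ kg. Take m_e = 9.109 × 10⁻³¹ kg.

At fixed v, p = mv so λ = h/(mv) ∝ 1/m.
λ_μ/λ_e = m_e/m_μ = 9.109 × 10⁻³¹/1.884 × 10⁻²⁸ = 4.83 × 10⁻³.

λ_μ/λ_e = 4.83 × 10⁻³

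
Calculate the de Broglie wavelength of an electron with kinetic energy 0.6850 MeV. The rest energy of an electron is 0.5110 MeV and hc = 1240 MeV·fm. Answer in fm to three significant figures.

Total energy E = KE + m₀c² = 0.6850 + 0.5110 = 1.1960 MeV.
(pc)² = E² − (m₀c²)² = (1.1960)² − (0.5110)² = 1.169 MeV², so pc = 1.081 MeV.
λ = hc/(pc) = 1240 MeV·fm / 1.081 MeV = 1150 fm.

λ = 1150 fm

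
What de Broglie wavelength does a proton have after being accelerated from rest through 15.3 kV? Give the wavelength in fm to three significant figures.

λ = 231 fm

KE = eV = 1.602 × 10⁻¹⁹ × 1.530 × 10⁴ = 2.451 × 10⁻¹⁵ J.
p = √(2mKE) = √(2 × 1.673 × 10⁻²⁷ × 2.451 × 10⁻¹⁵) = 2.864 × 10⁻²¹ kg·m/s.
λ = h/p = 6.626 × 10⁻³⁴ / 2.864 × 10⁻²¹ = 2.31 × 10⁻¹³ m = 231 fm.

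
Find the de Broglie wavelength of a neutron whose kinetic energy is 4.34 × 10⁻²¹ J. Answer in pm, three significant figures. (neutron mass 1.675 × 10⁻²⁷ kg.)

p = √(2mKE) = √(2 × 1.675 × 10⁻²⁷ × 4.340 × 10⁻²¹) = 3.813 × 10⁻²⁴ kg·m/s.
λ = h/p = 6.626 × 10⁻³⁴ / 3.813 × 10⁻²⁴ = 1.74 × 10⁻¹⁰ m = 174 pm.

λ = 174 pm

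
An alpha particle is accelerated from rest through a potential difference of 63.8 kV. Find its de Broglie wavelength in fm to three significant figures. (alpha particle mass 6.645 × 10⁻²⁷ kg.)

KE = 2eV = 2 × 1.602 × 10⁻¹⁹ × 6.380 × 10⁴ = 2.044 × 10⁻¹⁴ J.
p = √(2mKE) = √(2 × 6.645 × 10⁻²⁷ × 2.044 × 10⁻¹⁴) = 1.648 × 10⁻²⁰ kg·m/s.
λ = h/p = 6.626 × 10⁻³⁴ / 1.648 × 10⁻²⁰ = 4.02 × 10⁻¹⁴ m = 40.2 fm.

λ = 40.2 fm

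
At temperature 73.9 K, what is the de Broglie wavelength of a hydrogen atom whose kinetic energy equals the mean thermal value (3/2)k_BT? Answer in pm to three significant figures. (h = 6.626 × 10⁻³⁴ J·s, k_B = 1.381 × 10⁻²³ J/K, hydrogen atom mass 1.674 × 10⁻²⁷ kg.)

KE = (3/2)k_BT = 1.5 × 1.381 × 10⁻²³ × 73.9 = 1.531 × 10⁻²¹ J.
p = √(2mKE) = √(2 × 1.674 × 10⁻²⁷ × 1.531 × 10⁻²¹) = 2.264 × 10⁻²⁴ kg·m/s.
λ = h/p = 2.93 × 10⁻¹⁰ m = 293 pm.

λ = 293 pm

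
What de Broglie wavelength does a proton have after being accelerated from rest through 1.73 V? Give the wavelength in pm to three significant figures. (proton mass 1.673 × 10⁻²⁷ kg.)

KE = eV = 1.602 × 10⁻¹⁹ × 1.730 = 2.771 × 10⁻¹⁹ J.
p = √(2mKE) = √(2 × 1.673 × 10⁻²⁷ × 2.771 × 10⁻¹⁹) = 3.045 × 10⁻²³ kg·m/s.
λ = h/p = 6.626 × 10⁻³⁴ / 3.045 × 10⁻²³ = 2.18 × 10⁻¹¹ m = 21.8 pm.

λ = 21.8 pm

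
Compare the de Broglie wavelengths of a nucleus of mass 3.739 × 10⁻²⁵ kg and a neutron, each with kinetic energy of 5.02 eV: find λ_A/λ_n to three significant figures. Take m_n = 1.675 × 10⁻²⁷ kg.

At fixed KE, p = √(2mKE) so λ = h/p ∝ 1/√m.
λ_A/λ_n = √(m_n/m_A) = √(1.675 × 10⁻²⁷/3.739 × 10⁻²⁵) = √(4.480 × 10⁻³) = 0.0669.

λ_A/λ_n = 0.0669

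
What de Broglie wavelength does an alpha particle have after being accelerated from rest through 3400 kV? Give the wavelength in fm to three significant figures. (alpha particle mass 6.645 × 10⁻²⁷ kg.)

λ = 5.51 fm

KE = 2eV = 2 × 1.602 × 10⁻¹⁹ × 3.400 × 10⁶ = 1.089 × 10⁻¹² J.
p = √(2mKE) = √(2 × 6.645 × 10⁻²⁷ × 1.089 × 10⁻¹²) = 1.203 × 10⁻¹⁹ kg·m/s.
λ = h/p = 6.626 × 10⁻³⁴ / 1.203 × 10⁻¹⁹ = 5.51 × 10⁻¹⁵ m = 5.51 fm.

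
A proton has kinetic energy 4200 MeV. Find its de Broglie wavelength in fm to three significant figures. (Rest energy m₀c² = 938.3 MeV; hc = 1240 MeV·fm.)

λ = 0.245 fm

Total energy E = KE + m₀c² = 4200 + 938.3 = 5138.3 MeV.
(pc)² = E² − (m₀c²)² = (5138.3)² − (938.3)² = 2.552 × 10⁷ MeV², so pc = 5052 MeV.
λ = hc/(pc) = 1240 MeV·fm / 5052 MeV = 0.245 fm.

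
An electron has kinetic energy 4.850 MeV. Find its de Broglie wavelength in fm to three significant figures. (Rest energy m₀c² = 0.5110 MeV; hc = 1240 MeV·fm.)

λ = 232 fm

Total energy E = KE + m₀c² = 4.850 + 0.5110 = 5.3610 MeV.
(pc)² = E² − (m₀c²)² = (5.3610)² − (0.5110)² = 28.48 MeV², so pc = 5.337 MeV.
λ = hc/(pc) = 1240 MeV·fm / 5.337 MeV = 232 fm.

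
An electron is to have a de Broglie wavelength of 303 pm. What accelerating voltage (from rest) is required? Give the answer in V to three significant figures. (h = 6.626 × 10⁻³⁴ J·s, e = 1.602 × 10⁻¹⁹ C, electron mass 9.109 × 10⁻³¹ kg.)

p = h/λ = 6.626 × 10⁻³⁴ / 3.030 × 10⁻¹⁰ = 2.187 × 10⁻²⁴ kg·m/s.
KE = p²/(2m) = 2.625 × 10⁻¹⁸ J.
V = KE/e = 2.625 × 10⁻¹⁸ / (1.602 × 10⁻¹⁹) = 16.4 V.

V = 16.4 V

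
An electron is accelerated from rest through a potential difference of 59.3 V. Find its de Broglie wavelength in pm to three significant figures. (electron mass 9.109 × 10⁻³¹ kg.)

KE = eV = 1.602 × 10⁻¹⁹ × 59.30 = 9.500 × 10⁻¹⁸ J.
p = √(2mKE) = √(2 × 9.109 × 10⁻³¹ × 9.500 × 10⁻¹⁸) = 4.160 × 10⁻²⁴ kg·m/s.
λ = h/p = 6.626 × 10⁻³⁴ / 4.160 × 10⁻²⁴ = 1.59 × 10⁻¹⁰ m = 159 pm.

λ = 159 pm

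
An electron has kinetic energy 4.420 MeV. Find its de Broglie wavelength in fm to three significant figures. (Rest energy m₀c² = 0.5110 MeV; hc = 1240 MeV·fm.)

Total energy E = KE + m₀c² = 4.420 + 0.5110 = 4.9310 MeV.
(pc)² = E² − (m₀c²)² = (4.9310)² − (0.5110)² = 24.05 MeV², so pc = 4.904 MeV.
λ = hc/(pc) = 1240 MeV·fm / 4.904 MeV = 253 fm.

λ = 253 fm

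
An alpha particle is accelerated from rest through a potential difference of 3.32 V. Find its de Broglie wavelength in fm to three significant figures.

λ = 5570 fm

KE = 2eV = 2 × 1.602 × 10⁻¹⁹ × 3.320 = 1.064 × 10⁻¹⁸ J.
p = √(2mKE) = √(2 × 6.645 × 10⁻²⁷ × 1.064 × 10⁻¹⁸) = 1.189 × 10⁻²² kg·m/s.
λ = h/p = 6.626 × 10⁻³⁴ / 1.189 × 10⁻²² = 5.57 × 10⁻¹² m = 5570 fm.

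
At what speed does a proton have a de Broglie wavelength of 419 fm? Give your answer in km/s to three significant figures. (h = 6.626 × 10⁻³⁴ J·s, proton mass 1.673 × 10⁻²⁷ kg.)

p = h/λ = 6.626 × 10⁻³⁴ / 4.190 × 10⁻¹³ = 1.581 × 10⁻²¹ kg·m/s.
v = p/m = 1.581 × 10⁻²¹ / 1.673 × 10⁻²⁷ = 9.45 × 10⁵ m/s = 945 km/s.

v = 945 km/s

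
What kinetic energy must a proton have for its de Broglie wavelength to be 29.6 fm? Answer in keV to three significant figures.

p = h/λ = 6.626 × 10⁻³⁴ / 2.960 × 10⁻¹⁴ = 2.239 × 10⁻²⁰ kg·m/s.
KE = p²/(2m) = (2.239 × 10⁻²⁰)² / (2 × 1.673 × 10⁻²⁷) = 1.498 × 10⁻¹³ J = 935 keV.

KE = 935 keV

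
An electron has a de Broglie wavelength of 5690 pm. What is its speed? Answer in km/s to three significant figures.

v = 128 km/s

p = h/λ = 6.626 × 10⁻³⁴ / 5.690 × 10⁻⁹ = 1.164 × 10⁻²⁵ kg·m/s.
v = p/m = 1.164 × 10⁻²⁵ / 9.109 × 10⁻³¹ = 1.28 × 10⁵ m/s = 128 km/s.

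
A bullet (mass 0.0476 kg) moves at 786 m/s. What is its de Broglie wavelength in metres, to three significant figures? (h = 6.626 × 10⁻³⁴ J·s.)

λ = 1.77 × 10⁻³⁵ m

p = mv = 0.0476 × 786 = 3.741 × 10¹ kg·m/s.
λ = h/p = 6.626 × 10⁻³⁴ / 3.741 × 10¹ = 1.77 × 10⁻³⁵ m.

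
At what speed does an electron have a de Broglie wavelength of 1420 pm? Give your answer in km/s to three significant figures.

v = 512 km/s

p = h/λ = 6.626 × 10⁻³⁴ / 1.420 × 10⁻⁹ = 4.666 × 10⁻²⁵ kg·m/s.
v = p/m = 4.666 × 10⁻²⁵ / 9.109 × 10⁻³¹ = 5.12 × 10⁵ m/s = 512 km/s.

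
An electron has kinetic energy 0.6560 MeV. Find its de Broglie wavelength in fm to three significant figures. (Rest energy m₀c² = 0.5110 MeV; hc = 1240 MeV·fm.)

Total energy E = KE + m₀c² = 0.6560 + 0.5110 = 1.1670 MeV.
(pc)² = E² − (m₀c²)² = (1.1670)² − (0.5110)² = 1.101 MeV², so pc = 1.049 MeV.
λ = hc/(pc) = 1240 MeV·fm / 1.049 MeV = 1180 fm.

λ = 1180 fm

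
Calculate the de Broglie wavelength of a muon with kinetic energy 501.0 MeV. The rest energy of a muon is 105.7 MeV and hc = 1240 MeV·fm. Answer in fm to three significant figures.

λ = 2.08 fm

Total energy E = KE + m₀c² = 501.0 + 105.7 = 606.7 MeV.
(pc)² = E² − (m₀c²)² = (606.7)² − (105.7)² = 3.569 × 10⁵ MeV², so pc = 597.4 MeV.
λ = hc/(pc) = 1240 MeV·fm / 597.4 MeV = 2.08 fm.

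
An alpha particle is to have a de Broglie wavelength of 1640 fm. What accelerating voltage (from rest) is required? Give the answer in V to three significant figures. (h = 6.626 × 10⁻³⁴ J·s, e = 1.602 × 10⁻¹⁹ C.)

V = 38.3 V

p = h/λ = 6.626 × 10⁻³⁴ / 1.640 × 10⁻¹² = 4.040 × 10⁻²² kg·m/s.
KE = p²/(2m) = 1.228 × 10⁻¹⁷ J.
V = KE/2e = 1.228 × 10⁻¹⁷ / (2 × 1.602 × 10⁻¹⁹) = 38.3 V.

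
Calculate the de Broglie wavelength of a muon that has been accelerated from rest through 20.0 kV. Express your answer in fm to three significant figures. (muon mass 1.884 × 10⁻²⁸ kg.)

KE = eV = 1.602 × 10⁻¹⁹ × 2.000 × 10⁴ = 3.204 × 10⁻¹⁵ J.
p = √(2mKE) = √(2 × 1.884 × 10⁻²⁸ × 3.204 × 10⁻¹⁵) = 1.099 × 10⁻²¹ kg·m/s.
λ = h/p = 6.626 × 10⁻³⁴ / 1.099 × 10⁻²¹ = 6.03 × 10⁻¹³ m = 603 fm.

λ = 603 fm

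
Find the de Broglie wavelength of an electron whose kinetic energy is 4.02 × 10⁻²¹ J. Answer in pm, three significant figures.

p = √(2mKE) = √(2 × 9.109 × 10⁻³¹ × 4.020 × 10⁻²¹) = 8.558 × 10⁻²⁶ kg·m/s.
λ = h/p = 6.626 × 10⁻³⁴ / 8.558 × 10⁻²⁶ = 7.74 × 10⁻⁹ m = 7740 pm.

λ = 7740 pm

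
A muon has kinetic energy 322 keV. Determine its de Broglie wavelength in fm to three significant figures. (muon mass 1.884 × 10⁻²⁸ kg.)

KE = 322 keV = 5.158 × 10⁻¹⁴ J.
p = √(2mKE) = √(2 × 1.884 × 10⁻²⁸ × 5.158 × 10⁻¹⁴) = 4.409 × 10⁻²¹ kg·m/s.
λ = h/p = 6.626 × 10⁻³⁴ / 4.409 × 10⁻²¹ = 1.50 × 10⁻¹³ m = 150 fm.

λ = 150 fm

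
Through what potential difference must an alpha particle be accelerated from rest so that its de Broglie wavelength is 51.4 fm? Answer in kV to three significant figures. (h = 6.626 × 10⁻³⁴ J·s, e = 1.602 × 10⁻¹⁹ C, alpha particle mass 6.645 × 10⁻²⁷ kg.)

V = 39.0 kV

p = h/λ = 6.626 × 10⁻³⁴ / 5.140 × 10⁻¹⁴ = 1.289 × 10⁻²⁰ kg·m/s.
KE = p²/(2m) = 1.250 × 10⁻¹⁴ J.
V = KE/2e = 1.250 × 10⁻¹⁴ / (2 × 1.602 × 10⁻¹⁹) = 39.0 kV.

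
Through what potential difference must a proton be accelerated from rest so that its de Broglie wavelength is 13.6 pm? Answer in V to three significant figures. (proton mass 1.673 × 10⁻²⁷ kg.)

p = h/λ = 6.626 × 10⁻³⁴ / 1.360 × 10⁻¹¹ = 4.872 × 10⁻²³ kg·m/s.
KE = p²/(2m) = 7.094 × 10⁻¹⁹ J.
V = KE/e = 7.094 × 10⁻¹⁹ / (1.602 × 10⁻¹⁹) = 4.43 V.

V = 4.43 V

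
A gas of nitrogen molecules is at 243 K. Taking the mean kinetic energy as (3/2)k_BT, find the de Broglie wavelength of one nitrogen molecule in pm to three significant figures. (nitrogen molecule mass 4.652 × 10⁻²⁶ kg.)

KE = (3/2)k_BT = 1.5 × 1.381 × 10⁻²³ × 243 = 5.034 × 10⁻²¹ J.
p = √(2mKE) = √(2 × 4.652 × 10⁻²⁶ × 5.034 × 10⁻²¹) = 2.164 × 10⁻²³ kg·m/s.
λ = h/p = 3.06 × 10⁻¹¹ m = 30.6 pm.

λ = 30.6 pm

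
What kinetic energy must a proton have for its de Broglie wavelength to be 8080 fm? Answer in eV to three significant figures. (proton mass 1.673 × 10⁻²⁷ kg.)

p = h/λ = 6.626 × 10⁻³⁴ / 8.080 × 10⁻¹² = 8.200 × 10⁻²³ kg·m/s.
KE = p²/(2m) = (8.200 × 10⁻²³)² / (2 × 1.673 × 10⁻²⁷) = 2.010 × 10⁻¹⁸ J = 12.5 eV.

KE = 12.5 eV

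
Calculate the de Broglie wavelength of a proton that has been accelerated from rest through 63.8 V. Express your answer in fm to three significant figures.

KE = eV = 1.602 × 10⁻¹⁹ × 63.80 = 1.022 × 10⁻¹⁷ J.
p = √(2mKE) = √(2 × 1.673 × 10⁻²⁷ × 1.022 × 10⁻¹⁷) = 1.849 × 10⁻²² kg·m/s.
λ = h/p = 6.626 × 10⁻³⁴ / 1.849 × 10⁻²² = 3.58 × 10⁻¹² m = 3580 fm.

λ = 3580 fm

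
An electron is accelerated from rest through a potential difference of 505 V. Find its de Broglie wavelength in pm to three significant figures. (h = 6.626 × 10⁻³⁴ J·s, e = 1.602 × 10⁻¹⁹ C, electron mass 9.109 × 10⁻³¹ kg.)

KE = eV = 1.602 × 10⁻¹⁹ × 505.0 = 8.090 × 10⁻¹⁷ J.
p = √(2mKE) = √(2 × 9.109 × 10⁻³¹ × 8.090 × 10⁻¹⁷) = 1.214 × 10⁻²³ kg·m/s.
λ = h/p = 6.626 × 10⁻³⁴ / 1.214 × 10⁻²³ = 5.46 × 10⁻¹¹ m = 54.6 pm.

λ = 54.6 pm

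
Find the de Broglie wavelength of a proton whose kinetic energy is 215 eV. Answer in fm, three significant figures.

λ = 1950 fm

KE = 215 eV = 3.444 × 10⁻¹⁷ J.
p = √(2mKE) = √(2 × 1.673 × 10⁻²⁷ × 3.444 × 10⁻¹⁷) = 3.395 × 10⁻²² kg·m/s.
λ = h/p = 6.626 × 10⁻³⁴ / 3.395 × 10⁻²² = 1.95 × 10⁻¹² m = 1950 fm.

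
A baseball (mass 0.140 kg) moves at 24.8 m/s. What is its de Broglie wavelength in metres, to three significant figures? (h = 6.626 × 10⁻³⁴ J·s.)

p = mv = 0.140 × 24.8 = 3.472 kg·m/s.
λ = h/p = 6.626 × 10⁻³⁴ / 3.472 = 1.91 × 10⁻³⁴ m.

λ = 1.91 × 10⁻³⁴ m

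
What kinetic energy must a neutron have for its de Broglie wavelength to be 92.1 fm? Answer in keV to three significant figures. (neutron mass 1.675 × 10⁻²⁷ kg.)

KE = 96.4 keV

p = h/λ = 6.626 × 10⁻³⁴ / 9.210 × 10⁻¹⁴ = 7.194 × 10⁻²¹ kg·m/s.
KE = p²/(2m) = (7.194 × 10⁻²¹)² / (2 × 1.675 × 10⁻²⁷) = 1.545 × 10⁻¹⁴ J = 96.4 keV.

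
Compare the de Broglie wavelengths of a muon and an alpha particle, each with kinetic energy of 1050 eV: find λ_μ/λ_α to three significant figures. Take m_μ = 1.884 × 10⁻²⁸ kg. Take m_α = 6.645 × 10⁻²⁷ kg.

At fixed KE, p = √(2mKE) so λ = h/p ∝ 1/√m.
λ_μ/λ_α = √(m_α/m_μ) = √(6.645 × 10⁻²⁷/1.884 × 10⁻²⁸) = √(35.27) = 5.94.

λ_μ/λ_α = 5.94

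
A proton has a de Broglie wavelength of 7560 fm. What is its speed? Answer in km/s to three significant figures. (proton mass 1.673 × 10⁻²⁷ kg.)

p = h/λ = 6.626 × 10⁻³⁴ / 7.560 × 10⁻¹² = 8.765 × 10⁻²³ kg·m/s.
v = p/m = 8.765 × 10⁻²³ / 1.673 × 10⁻²⁷ = 5.24 × 10⁴ m/s = 52.4 km/s.

v = 52.4 km/s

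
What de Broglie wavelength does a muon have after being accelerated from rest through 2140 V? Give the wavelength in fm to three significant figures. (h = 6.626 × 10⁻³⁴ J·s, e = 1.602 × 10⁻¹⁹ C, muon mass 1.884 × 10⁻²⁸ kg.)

λ = 1840 fm

KE = eV = 1.602 × 10⁻¹⁹ × 2140 = 3.428 × 10⁻¹⁶ J.
p = √(2mKE) = √(2 × 1.884 × 10⁻²⁸ × 3.428 × 10⁻¹⁶) = 3.594 × 10⁻²² kg·m/s.
λ = h/p = 6.626 × 10⁻³⁴ / 3.594 × 10⁻²² = 1.84 × 10⁻¹² m = 1840 fm.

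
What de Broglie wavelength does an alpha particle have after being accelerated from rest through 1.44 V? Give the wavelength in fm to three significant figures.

KE = 2eV = 2 × 1.602 × 10⁻¹⁹ × 1.440 = 4.614 × 10⁻¹⁹ J.
p = √(2mKE) = √(2 × 6.645 × 10⁻²⁷ × 4.614 × 10⁻¹⁹) = 7.831 × 10⁻²³ kg·m/s.
λ = h/p = 6.626 × 10⁻³⁴ / 7.831 × 10⁻²³ = 8.46 × 10⁻¹² m = 8460 fm.

λ = 8460 fm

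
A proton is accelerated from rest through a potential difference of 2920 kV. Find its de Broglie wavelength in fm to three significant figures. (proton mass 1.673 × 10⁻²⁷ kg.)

λ = 16.7 fm

KE = eV = 1.602 × 10⁻¹⁹ × 2.920 × 10⁶ = 4.678 × 10⁻¹³ J.
p = √(2mKE) = √(2 × 1.673 × 10⁻²⁷ × 4.678 × 10⁻¹³) = 3.956 × 10⁻²⁰ kg·m/s.
λ = h/p = 6.626 × 10⁻³⁴ / 3.956 × 10⁻²⁰ = 1.67 × 10⁻¹⁴ m = 16.7 fm.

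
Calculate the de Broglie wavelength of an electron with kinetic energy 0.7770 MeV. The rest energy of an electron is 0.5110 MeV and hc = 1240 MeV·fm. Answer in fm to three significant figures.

Total energy E = KE + m₀c² = 0.7770 + 0.5110 = 1.2880 MeV.
(pc)² = E² − (m₀c²)² = (1.2880)² − (0.5110)² = 1.398 MeV², so pc = 1.182 MeV.
λ = hc/(pc) = 1240 MeV·fm / 1.182 MeV = 1050 fm.

λ = 1050 fm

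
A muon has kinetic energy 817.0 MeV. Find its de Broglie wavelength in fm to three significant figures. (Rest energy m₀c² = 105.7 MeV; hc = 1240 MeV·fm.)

Total energy E = KE + m₀c² = 817.0 + 105.7 = 922.7 MeV.
(pc)² = E² − (m₀c²)² = (922.7)² − (105.7)² = 8.402 × 10⁵ MeV², so pc = 916.6 MeV.
λ = hc/(pc) = 1240 MeV·fm / 916.6 MeV = 1.35 fm.

λ = 1.35 fm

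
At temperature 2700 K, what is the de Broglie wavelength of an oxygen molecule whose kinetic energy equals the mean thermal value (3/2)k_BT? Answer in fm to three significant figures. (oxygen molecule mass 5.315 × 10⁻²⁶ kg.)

KE = (3/2)k_BT = 1.5 × 1.381 × 10⁻²³ × 2700 = 5.593 × 10⁻²⁰ J.
p = √(2mKE) = √(2 × 5.315 × 10⁻²⁶ × 5.593 × 10⁻²⁰) = 7.711 × 10⁻²³ kg·m/s.
λ = h/p = 8.59 × 10⁻¹² m = 8590 fm.

λ = 8590 fm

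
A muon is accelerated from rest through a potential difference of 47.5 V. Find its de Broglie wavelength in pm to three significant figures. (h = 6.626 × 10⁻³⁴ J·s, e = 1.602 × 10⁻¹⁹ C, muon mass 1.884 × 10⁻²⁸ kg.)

λ = 12.4 pm

KE = eV = 1.602 × 10⁻¹⁹ × 47.50 = 7.610 × 10⁻¹⁸ J.
p = √(2mKE) = √(2 × 1.884 × 10⁻²⁸ × 7.610 × 10⁻¹⁸) = 5.355 × 10⁻²³ kg·m/s.
λ = h/p = 6.626 × 10⁻³⁴ / 5.355 × 10⁻²³ = 1.24 × 10⁻¹¹ m = 12.4 pm.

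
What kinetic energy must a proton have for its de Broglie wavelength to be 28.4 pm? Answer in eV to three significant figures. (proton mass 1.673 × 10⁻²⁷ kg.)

KE = 1.02 eV

p = h/λ = 6.626 × 10⁻³⁴ / 2.840 × 10⁻¹¹ = 2.333 × 10⁻²³ kg·m/s.
KE = p²/(2m) = (2.333 × 10⁻²³)² / (2 × 1.673 × 10⁻²⁷) = 1.627 × 10⁻¹⁹ J = 1.02 eV.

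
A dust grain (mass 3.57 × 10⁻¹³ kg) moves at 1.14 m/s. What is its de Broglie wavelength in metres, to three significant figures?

p = mv = 3.57 × 10⁻¹³ × 1.14 = 4.070 × 10⁻¹³ kg·m/s.
λ = h/p = 6.626 × 10⁻³⁴ / 4.070 × 10⁻¹³ = 1.63 × 10⁻²¹ m.

λ = 1.63 × 10⁻²¹ m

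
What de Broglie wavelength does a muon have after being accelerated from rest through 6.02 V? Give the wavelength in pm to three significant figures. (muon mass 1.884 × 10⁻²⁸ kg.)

λ = 34.8 pm

KE = eV = 1.602 × 10⁻¹⁹ × 6.020 = 9.644 × 10⁻¹⁹ J.
p = √(2mKE) = √(2 × 1.884 × 10⁻²⁸ × 9.644 × 10⁻¹⁹) = 1.906 × 10⁻²³ kg·m/s.
λ = h/p = 6.626 × 10⁻³⁴ / 1.906 × 10⁻²³ = 3.48 × 10⁻¹¹ m = 34.8 pm.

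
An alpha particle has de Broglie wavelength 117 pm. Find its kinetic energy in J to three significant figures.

KE = 2.41 × 10⁻²¹ J

p = h/λ = 6.626 × 10⁻³⁴ / 1.170 × 10⁻¹⁰ = 5.663 × 10⁻²⁴ kg·m/s.
KE = p²/(2m) = (5.663 × 10⁻²⁴)² / (2 × 6.645 × 10⁻²⁷) = 2.413 × 10⁻²¹ J = 2.41 × 10⁻²¹ J.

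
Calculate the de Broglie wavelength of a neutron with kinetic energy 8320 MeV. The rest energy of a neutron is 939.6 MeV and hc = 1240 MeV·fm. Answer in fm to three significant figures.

Total energy E = KE + m₀c² = 8320 + 939.6 = 9259.6 MeV.
(pc)² = E² − (m₀c²)² = (9259.6)² − (939.6)² = 8.486 × 10⁷ MeV², so pc = 9212 MeV.
λ = hc/(pc) = 1240 MeV·fm / 9212 MeV = 0.135 fm.

λ = 0.135 fm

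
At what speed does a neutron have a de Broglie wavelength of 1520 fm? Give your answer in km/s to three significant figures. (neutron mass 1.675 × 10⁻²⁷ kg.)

p = h/λ = 6.626 × 10⁻³⁴ / 1.520 × 10⁻¹² = 4.359 × 10⁻²² kg·m/s.
v = p/m = 4.359 × 10⁻²² / 1.675 × 10⁻²⁷ = 2.60 × 10⁵ m/s = 260 km/s.

v = 260 km/s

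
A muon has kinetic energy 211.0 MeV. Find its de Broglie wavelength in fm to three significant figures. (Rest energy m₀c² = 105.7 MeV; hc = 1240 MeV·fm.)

λ = 4.15 fm

Total energy E = KE + m₀c² = 211.0 + 105.7 = 316.7 MeV.
(pc)² = E² − (m₀c²)² = (316.7)² − (105.7)² = 8.913 × 10⁴ MeV², so pc = 298.5 MeV.
λ = hc/(pc) = 1240 MeV·fm / 298.5 MeV = 4.15 fm.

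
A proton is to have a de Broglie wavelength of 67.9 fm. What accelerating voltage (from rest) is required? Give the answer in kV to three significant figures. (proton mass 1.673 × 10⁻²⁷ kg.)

p = h/λ = 6.626 × 10⁻³⁴ / 6.790 × 10⁻¹⁴ = 9.758 × 10⁻²¹ kg·m/s.
KE = p²/(2m) = 2.846 × 10⁻¹⁴ J.
V = KE/e = 2.846 × 10⁻¹⁴ / (1.602 × 10⁻¹⁹) = 178 kV.

V = 178 kV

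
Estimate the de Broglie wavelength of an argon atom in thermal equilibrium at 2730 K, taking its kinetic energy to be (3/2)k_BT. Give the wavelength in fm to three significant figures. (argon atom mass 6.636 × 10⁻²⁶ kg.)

λ = 7650 fm

KE = (3/2)k_BT = 1.5 × 1.381 × 10⁻²³ × 2730 = 5.655 × 10⁻²⁰ J.
p = √(2mKE) = √(2 × 6.636 × 10⁻²⁶ × 5.655 × 10⁻²⁰) = 8.663 × 10⁻²³ kg·m/s.
λ = h/p = 7.65 × 10⁻¹² m = 7650 fm.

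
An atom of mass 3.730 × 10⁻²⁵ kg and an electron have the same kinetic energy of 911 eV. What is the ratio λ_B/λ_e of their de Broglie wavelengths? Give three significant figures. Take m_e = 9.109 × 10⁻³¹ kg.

λ_B/λ_e = 1.56 × 10⁻³

At fixed KE, p = √(2mKE) so λ = h/p ∝ 1/√m.
λ_B/λ_e = √(m_e/m_B) = √(9.109 × 10⁻³¹/3.730 × 10⁻²⁵) = √(2.442 × 10⁻⁶) = 1.56 × 10⁻³.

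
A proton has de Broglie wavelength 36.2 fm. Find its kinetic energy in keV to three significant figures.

KE = 625 keV

p = h/λ = 6.626 × 10⁻³⁴ / 3.620 × 10⁻¹⁴ = 1.830 × 10⁻²⁰ kg·m/s.
KE = p²/(2m) = (1.830 × 10⁻²⁰)² / (2 × 1.673 × 10⁻²⁷) = 1.001 × 10⁻¹³ J = 625 keV.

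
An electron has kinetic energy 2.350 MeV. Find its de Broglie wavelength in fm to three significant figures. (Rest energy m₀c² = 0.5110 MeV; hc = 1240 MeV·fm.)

Total energy E = KE + m₀c² = 2.350 + 0.5110 = 2.8610 MeV.
(pc)² = E² − (m₀c²)² = (2.8610)² − (0.5110)² = 7.924 MeV², so pc = 2.815 MeV.
λ = hc/(pc) = 1240 MeV·fm / 2.815 MeV = 440 fm.

λ = 440 fm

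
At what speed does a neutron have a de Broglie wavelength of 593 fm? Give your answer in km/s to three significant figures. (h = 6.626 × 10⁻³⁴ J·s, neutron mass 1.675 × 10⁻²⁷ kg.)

p = h/λ = 6.626 × 10⁻³⁴ / 5.930 × 10⁻¹³ = 1.117 × 10⁻²¹ kg·m/s.
v = p/m = 1.117 × 10⁻²¹ / 1.675 × 10⁻²⁷ = 6.67 × 10⁵ m/s = 667 km/s.

v = 667 km/s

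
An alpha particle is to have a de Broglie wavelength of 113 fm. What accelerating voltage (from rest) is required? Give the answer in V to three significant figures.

p = h/λ = 6.626 × 10⁻³⁴ / 1.130 × 10⁻¹³ = 5.864 × 10⁻²¹ kg·m/s.
KE = p²/(2m) = 2.587 × 10⁻¹⁵ J.
V = KE/2e = 2.587 × 10⁻¹⁵ / (2 × 1.602 × 10⁻¹⁹) = 8070 V.

V = 8070 V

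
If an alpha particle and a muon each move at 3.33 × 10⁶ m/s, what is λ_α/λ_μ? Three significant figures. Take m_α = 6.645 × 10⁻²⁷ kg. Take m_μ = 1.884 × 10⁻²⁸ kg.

At fixed v, p = mv so λ = h/(mv) ∝ 1/m.
λ_α/λ_μ = m_μ/m_α = 1.884 × 10⁻²⁸/6.645 × 10⁻²⁷ = 0.0284.

λ_α/λ_μ = 0.0284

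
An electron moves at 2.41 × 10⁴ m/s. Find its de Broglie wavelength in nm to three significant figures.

p = mv = 9.109 × 10⁻³¹ × 2.41 × 10⁴ = 2.195 × 10⁻²⁶ kg·m/s.
λ = h/p = 6.626 × 10⁻³⁴ / 2.195 × 10⁻²⁶ = 3.02 × 10⁻⁸ m = 30.2 nm.

λ = 30.2 nm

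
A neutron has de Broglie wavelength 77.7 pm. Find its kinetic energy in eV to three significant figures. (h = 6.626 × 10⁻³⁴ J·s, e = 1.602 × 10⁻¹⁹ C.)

KE = 0.136 eV

p = h/λ = 6.626 × 10⁻³⁴ / 7.770 × 10⁻¹¹ = 8.528 × 10⁻²⁴ kg·m/s.
KE = p²/(2m) = (8.528 × 10⁻²⁴)² / (2 × 1.675 × 10⁻²⁷) = 2.171 × 10⁻²⁰ J = 0.136 eV.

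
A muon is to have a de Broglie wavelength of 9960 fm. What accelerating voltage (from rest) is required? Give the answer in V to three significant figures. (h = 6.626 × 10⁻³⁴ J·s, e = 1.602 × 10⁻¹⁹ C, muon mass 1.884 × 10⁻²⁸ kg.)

p = h/λ = 6.626 × 10⁻³⁴ / 9.960 × 10⁻¹² = 6.653 × 10⁻²³ kg·m/s.
KE = p²/(2m) = 1.175 × 10⁻¹⁷ J.
V = KE/e = 1.175 × 10⁻¹⁷ / (1.602 × 10⁻¹⁹) = 73.3 V.

V = 73.3 V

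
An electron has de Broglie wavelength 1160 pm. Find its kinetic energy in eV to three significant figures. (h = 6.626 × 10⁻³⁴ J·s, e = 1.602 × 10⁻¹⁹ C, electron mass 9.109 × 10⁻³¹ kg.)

KE = 1.12 eV

p = h/λ = 6.626 × 10⁻³⁴ / 1.160 × 10⁻⁹ = 5.712 × 10⁻²⁵ kg·m/s.
KE = p²/(2m) = (5.712 × 10⁻²⁵)² / (2 × 9.109 × 10⁻³¹) = 1.791 × 10⁻¹⁹ J = 1.12 eV.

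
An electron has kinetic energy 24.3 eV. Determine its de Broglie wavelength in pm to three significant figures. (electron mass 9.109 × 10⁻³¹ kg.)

KE = 24.3 eV = 3.893 × 10⁻¹⁸ J.
p = √(2mKE) = √(2 × 9.109 × 10⁻³¹ × 3.893 × 10⁻¹⁸) = 2.663 × 10⁻²⁴ kg·m/s.
λ = h/p = 6.626 × 10⁻³⁴ / 2.663 × 10⁻²⁴ = 2.49 × 10⁻¹⁰ m = 249 pm.

λ = 249 pm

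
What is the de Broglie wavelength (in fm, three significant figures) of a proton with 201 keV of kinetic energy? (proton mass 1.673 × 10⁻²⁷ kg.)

KE = 201 keV = 3.220 × 10⁻¹⁴ J.
p = √(2mKE) = √(2 × 1.673 × 10⁻²⁷ × 3.220 × 10⁻¹⁴) = 1.038 × 10⁻²⁰ kg·m/s.
λ = h/p = 6.626 × 10⁻³⁴ / 1.038 × 10⁻²⁰ = 6.38 × 10⁻¹⁴ m = 63.8 fm.

λ = 63.8 fm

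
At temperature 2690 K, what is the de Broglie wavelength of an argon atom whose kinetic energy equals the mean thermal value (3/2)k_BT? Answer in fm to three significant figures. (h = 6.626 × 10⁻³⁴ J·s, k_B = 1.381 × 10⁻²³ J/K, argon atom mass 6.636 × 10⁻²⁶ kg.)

KE = (3/2)k_BT = 1.5 × 1.381 × 10⁻²³ × 2690 = 5.572 × 10⁻²⁰ J.
p = √(2mKE) = √(2 × 6.636 × 10⁻²⁶ × 5.572 × 10⁻²⁰) = 8.600 × 10⁻²³ kg·m/s.
λ = h/p = 7.70 × 10⁻¹² m = 7700 fm.

λ = 7700 fm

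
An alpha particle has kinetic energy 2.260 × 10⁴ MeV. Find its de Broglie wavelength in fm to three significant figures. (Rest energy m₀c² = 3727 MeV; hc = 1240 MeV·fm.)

Total energy E = KE + m₀c² = 2.260 × 10⁴ + 3727 = 26327 MeV.
(pc)² = E² − (m₀c²)² = (26327)² − (3727)² = 6.792 × 10⁸ MeV², so pc = 2.606 × 10⁴ MeV.
λ = hc/(pc) = 1240 MeV·fm / 2.606 × 10⁴ MeV = 0.0476 fm.

λ = 0.0476 fm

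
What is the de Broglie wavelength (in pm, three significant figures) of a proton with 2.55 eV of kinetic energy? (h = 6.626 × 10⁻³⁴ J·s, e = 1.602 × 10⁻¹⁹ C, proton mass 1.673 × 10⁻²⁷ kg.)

λ = 17.9 pm

KE = 2.55 eV = 4.085 × 10⁻¹⁹ J.
p = √(2mKE) = √(2 × 1.673 × 10⁻²⁷ × 4.085 × 10⁻¹⁹) = 3.697 × 10⁻²³ kg·m/s.
λ = h/p = 6.626 × 10⁻³⁴ / 3.697 × 10⁻²³ = 1.79 × 10⁻¹¹ m = 17.9 pm.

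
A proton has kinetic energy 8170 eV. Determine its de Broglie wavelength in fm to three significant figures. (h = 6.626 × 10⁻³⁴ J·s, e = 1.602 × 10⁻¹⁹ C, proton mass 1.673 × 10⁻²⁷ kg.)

KE = 8170 eV = 1.309 × 10⁻¹⁵ J.
p = √(2mKE) = √(2 × 1.673 × 10⁻²⁷ × 1.309 × 10⁻¹⁵) = 2.093 × 10⁻²¹ kg·m/s.
λ = h/p = 6.626 × 10⁻³⁴ / 2.093 × 10⁻²¹ = 3.17 × 10⁻¹³ m = 317 fm.

λ = 317 fm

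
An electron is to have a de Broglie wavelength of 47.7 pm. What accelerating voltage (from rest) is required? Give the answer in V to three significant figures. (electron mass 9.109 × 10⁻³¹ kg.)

p = h/λ = 6.626 × 10⁻³⁴ / 4.770 × 10⁻¹¹ = 1.389 × 10⁻²³ kg·m/s.
KE = p²/(2m) = 1.059 × 10⁻¹⁶ J.
V = KE/e = 1.059 × 10⁻¹⁶ / (1.602 × 10⁻¹⁹) = 661 V.

V = 661 V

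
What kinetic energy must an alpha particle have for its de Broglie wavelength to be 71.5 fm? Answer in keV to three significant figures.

p = h/λ = 6.626 × 10⁻³⁴ / 7.150 × 10⁻¹⁴ = 9.267 × 10⁻²¹ kg·m/s.
KE = p²/(2m) = (9.267 × 10⁻²¹)² / (2 × 6.645 × 10⁻²⁷) = 6.462 × 10⁻¹⁵ J = 40.3 keV.

KE = 40.3 keV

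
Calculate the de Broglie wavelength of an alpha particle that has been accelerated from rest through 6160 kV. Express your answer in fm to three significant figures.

λ = 4.09 fm

KE = 2eV = 2 × 1.602 × 10⁻¹⁹ × 6.160 × 10⁶ = 1.974 × 10⁻¹² J.
p = √(2mKE) = √(2 × 6.645 × 10⁻²⁷ × 1.974 × 10⁻¹²) = 1.620 × 10⁻¹⁹ kg·m/s.
λ = h/p = 6.626 × 10⁻³⁴ / 1.620 × 10⁻¹⁹ = 4.09 × 10⁻¹⁵ m = 4.09 fm.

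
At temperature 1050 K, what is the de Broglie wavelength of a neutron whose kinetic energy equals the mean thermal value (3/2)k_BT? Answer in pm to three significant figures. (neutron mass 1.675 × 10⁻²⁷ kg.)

KE = (3/2)k_BT = 1.5 × 1.381 × 10⁻²³ × 1050 = 2.175 × 10⁻²⁰ J.
p = √(2mKE) = √(2 × 1.675 × 10⁻²⁷ × 2.175 × 10⁻²⁰) = 8.536 × 10⁻²⁴ kg·m/s.
λ = h/p = 7.76 × 10⁻¹¹ m = 77.6 pm.

λ = 77.6 pm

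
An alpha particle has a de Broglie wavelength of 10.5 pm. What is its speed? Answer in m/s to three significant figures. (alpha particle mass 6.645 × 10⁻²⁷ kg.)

v = 9500 m/s

p = h/λ = 6.626 × 10⁻³⁴ / 1.050 × 10⁻¹¹ = 6.310 × 10⁻²³ kg·m/s.
v = p/m = 6.310 × 10⁻²³ / 6.645 × 10⁻²⁷ = 9.50 × 10³ m/s = 9500 m/s.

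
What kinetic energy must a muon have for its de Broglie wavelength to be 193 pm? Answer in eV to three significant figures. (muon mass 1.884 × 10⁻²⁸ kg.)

p = h/λ = 6.626 × 10⁻³⁴ / 1.930 × 10⁻¹⁰ = 3.433 × 10⁻²⁴ kg·m/s.
KE = p²/(2m) = (3.433 × 10⁻²⁴)² / (2 × 1.884 × 10⁻²⁸) = 3.128 × 10⁻²⁰ J = 0.195 eV.

KE = 0.195 eV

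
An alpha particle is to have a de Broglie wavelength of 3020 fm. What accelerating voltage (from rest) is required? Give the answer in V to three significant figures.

V = 11.3 V

p = h/λ = 6.626 × 10⁻³⁴ / 3.020 × 10⁻¹² = 2.194 × 10⁻²² kg·m/s.
KE = p²/(2m) = 3.622 × 10⁻¹⁸ J.
V = KE/2e = 3.622 × 10⁻¹⁸ / (2 × 1.602 × 10⁻¹⁹) = 11.3 V.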